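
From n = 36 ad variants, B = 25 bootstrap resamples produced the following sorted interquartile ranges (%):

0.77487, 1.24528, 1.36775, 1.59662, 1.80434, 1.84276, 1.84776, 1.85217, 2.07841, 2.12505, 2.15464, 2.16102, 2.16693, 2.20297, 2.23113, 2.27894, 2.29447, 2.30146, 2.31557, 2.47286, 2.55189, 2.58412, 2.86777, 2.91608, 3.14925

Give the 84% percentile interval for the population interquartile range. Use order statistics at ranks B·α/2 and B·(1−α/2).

α = 0.16; lower rank = 25 × 0.080 = 2; upper rank = 25 × 0.920 = 23.
The 2nd smallest replicate is 1.24528; the 23rd is 2.86777.

(1.24528, 2.86777)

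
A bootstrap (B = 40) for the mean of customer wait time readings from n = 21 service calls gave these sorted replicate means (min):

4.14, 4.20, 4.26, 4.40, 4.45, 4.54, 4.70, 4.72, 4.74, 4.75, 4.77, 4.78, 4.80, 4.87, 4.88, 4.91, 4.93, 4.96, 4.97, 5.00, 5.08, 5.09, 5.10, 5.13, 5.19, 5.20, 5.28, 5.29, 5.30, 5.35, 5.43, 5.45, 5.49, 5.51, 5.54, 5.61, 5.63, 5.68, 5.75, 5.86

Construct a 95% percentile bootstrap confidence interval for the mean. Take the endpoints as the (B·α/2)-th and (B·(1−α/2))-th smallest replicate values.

(4.14, 5.75)

α = 0.05; lower rank = 40 × 0.025 = 1; upper rank = 40 × 0.975 = 39.
The 1st smallest replicate is 4.14; the 39th is 5.75.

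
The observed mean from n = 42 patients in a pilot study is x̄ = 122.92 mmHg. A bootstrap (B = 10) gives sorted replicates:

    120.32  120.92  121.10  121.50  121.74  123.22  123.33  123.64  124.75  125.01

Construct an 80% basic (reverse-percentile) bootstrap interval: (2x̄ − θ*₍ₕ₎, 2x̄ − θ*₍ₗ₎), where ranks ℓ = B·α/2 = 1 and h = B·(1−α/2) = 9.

(121.09, 125.52)

Percentile endpoints at ranks 1 and 9: θ*₍1₎ = 120.32, θ*₍9₎ = 124.75.
Basic interval reflects these around x̄:
  lower = 2 × 122.92 − 124.75 = 121.09
  upper = 2 × 122.92 − 120.32 = 125.52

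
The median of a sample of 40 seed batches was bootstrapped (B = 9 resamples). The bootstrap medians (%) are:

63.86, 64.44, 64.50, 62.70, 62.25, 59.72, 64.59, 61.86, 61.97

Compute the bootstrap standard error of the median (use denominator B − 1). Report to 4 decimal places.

SE* = 1.6289

Bootstrap SE is the standard deviation of the 9 replicate medians.
Mean of replicates: (63.86 + 64.44 + 64.50 + 62.70 + 62.25 + 59.72 + 64.59 + 61.86 + 61.97) / 9 = 565.89000 / 9 = 62.87667
Sum of squared deviations: (+0.98333)² + (+1.56333)² + (+1.62333)² + (−0.17667)² + (−0.62667)² + (−3.15667)² + (+1.71333)² + (−1.01667)² + (−0.90667)² = 21.22580
Variance = 21.22580 / 8 = 2.65323
SE* = √2.65323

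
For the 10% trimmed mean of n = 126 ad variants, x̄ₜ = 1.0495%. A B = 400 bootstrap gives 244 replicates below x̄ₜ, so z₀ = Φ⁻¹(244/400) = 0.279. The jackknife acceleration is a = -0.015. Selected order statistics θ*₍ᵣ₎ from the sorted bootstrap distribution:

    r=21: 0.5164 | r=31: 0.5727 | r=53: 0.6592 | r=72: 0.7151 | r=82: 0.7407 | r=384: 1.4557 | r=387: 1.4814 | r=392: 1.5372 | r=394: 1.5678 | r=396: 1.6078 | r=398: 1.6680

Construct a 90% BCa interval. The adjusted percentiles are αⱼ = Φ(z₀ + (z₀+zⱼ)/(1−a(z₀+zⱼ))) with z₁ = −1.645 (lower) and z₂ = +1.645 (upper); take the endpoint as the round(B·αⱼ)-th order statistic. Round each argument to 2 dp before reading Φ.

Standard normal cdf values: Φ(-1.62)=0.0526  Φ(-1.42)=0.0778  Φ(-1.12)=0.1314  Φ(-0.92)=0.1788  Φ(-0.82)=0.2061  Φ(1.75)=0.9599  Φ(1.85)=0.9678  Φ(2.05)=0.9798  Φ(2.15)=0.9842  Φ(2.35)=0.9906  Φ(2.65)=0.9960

Lower: z₀ + z₁ = 0.279 + (-1.645) = -1.366; 1 − a(z₀+z₁) = 1 − (-0.015)(-1.366) = 0.9795; argument = 0.279 + (-1.366)/0.9795 = -1.1156 → -1.12.
α₁ = Φ(-1.12) = 0.1314; rank = round(400 × 0.1314) = 53; θ*₍53₎ = 0.6592.
Upper: z₀ + z₂ = 1.924; 1 − a(z₀+z₂) = 1.0289; argument = 2.1490 → 2.15; α₂ = 0.9842; rank = 394; θ*₍394₎ = 1.5678.

(0.6592, 1.5678)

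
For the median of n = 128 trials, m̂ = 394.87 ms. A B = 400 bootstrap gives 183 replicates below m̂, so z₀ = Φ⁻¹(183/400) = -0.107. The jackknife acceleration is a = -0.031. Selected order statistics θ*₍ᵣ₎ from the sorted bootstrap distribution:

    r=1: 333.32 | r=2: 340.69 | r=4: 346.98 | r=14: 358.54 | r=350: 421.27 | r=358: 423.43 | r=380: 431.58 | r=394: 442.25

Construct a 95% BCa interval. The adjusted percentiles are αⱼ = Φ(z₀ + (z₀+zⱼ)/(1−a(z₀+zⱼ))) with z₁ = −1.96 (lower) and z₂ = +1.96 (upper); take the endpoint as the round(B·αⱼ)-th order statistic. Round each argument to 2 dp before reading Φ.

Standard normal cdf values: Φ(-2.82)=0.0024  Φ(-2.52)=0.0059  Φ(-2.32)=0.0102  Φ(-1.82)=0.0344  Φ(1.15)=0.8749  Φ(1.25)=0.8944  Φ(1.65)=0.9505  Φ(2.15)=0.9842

(346.98, 431.58)

Lower: z₀ + z₁ = -0.107 + (-1.960) = -2.067; 1 − a(z₀+z₁) = 1 − (-0.031)(-2.067) = 0.9359; argument = -0.107 + (-2.067)/0.9359 = -2.3155 → -2.32.
α₁ = Φ(-2.32) = 0.0102; rank = round(400 × 0.0102) = 4; θ*₍4₎ = 346.98.
Upper: z₀ + z₂ = 1.853; 1 − a(z₀+z₂) = 1.0574; argument = 1.6453 → 1.65; α₂ = 0.9505; rank = 380; θ*₍380₎ = 431.58.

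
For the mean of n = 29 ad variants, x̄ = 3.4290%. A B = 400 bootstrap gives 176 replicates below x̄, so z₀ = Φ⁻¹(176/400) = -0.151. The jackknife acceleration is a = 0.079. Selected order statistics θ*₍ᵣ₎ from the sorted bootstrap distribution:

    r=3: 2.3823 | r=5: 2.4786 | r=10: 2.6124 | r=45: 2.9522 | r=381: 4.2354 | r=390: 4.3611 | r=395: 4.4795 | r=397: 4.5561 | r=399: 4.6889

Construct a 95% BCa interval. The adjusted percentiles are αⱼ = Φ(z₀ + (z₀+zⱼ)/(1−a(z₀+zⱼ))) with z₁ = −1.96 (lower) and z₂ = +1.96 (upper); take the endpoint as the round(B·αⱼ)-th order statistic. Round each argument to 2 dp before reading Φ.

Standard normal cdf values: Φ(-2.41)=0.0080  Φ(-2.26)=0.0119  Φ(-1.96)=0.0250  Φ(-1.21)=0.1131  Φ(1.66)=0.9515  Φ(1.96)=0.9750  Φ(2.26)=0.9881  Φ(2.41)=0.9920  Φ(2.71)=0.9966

(2.6124, 4.3611)

Lower: z₀ + z₁ = -0.151 + (-1.960) = -2.111; 1 − a(z₀+z₁) = 1 − (0.079)(-2.111) = 1.1668; argument = -0.151 + (-2.111)/1.1668 = -1.9603 → -1.96.
α₁ = Φ(-1.96) = 0.0250; rank = round(400 × 0.0250) = 10; θ*₍10₎ = 2.6124.
Upper: z₀ + z₂ = 1.809; 1 − a(z₀+z₂) = 0.8571; argument = 1.9596 → 1.96; α₂ = 0.9750; rank = 390; θ*₍390₎ = 4.3611.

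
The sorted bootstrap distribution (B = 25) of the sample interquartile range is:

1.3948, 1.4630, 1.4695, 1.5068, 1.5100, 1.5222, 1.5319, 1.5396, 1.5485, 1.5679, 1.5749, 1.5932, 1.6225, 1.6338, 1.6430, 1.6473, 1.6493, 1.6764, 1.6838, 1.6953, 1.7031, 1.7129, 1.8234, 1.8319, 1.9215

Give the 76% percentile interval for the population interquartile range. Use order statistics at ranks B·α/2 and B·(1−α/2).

α = 0.24; lower rank = 25 × 0.120 = 3; upper rank = 25 × 0.880 = 22.
The 3rd smallest replicate is 1.4695; the 22nd is 1.7129.

(1.4695, 1.7129)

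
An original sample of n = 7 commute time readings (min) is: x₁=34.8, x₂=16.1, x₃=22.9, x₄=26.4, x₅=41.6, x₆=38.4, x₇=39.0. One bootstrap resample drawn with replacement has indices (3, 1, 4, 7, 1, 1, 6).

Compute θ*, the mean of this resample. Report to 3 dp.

θ* = 33.014

Resample values: 22.9, 34.8, 26.4, 39.0, 34.8, 34.8, 38.4.
Mean = (22.9 + 34.8 + 26.4 + 39.0 + 34.8 + 34.8 + 38.4) / 7 = 231.10 / 7 = 33.014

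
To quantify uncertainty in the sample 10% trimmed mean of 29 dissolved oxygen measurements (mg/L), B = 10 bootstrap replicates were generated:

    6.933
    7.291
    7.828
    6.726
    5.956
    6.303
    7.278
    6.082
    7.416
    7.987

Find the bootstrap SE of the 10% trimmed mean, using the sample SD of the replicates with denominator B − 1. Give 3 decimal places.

Bootstrap SE is the standard deviation of the 10 replicate 10% trimmed means.
Mean of replicates: (6.933 + 7.291 + 7.828 + 6.726 + 5.956 + 6.303 + 7.278 + 6.082 + 7.416 + 7.987) / 10 = 69.8000 / 10 = 6.9800
Sum of squared deviations: (−0.0470)² + (+0.3110)² + (+0.8480)² + (−0.2540)² + (−1.0240)² + (−0.6770)² + (+0.2980)² + (−0.8980)² + (+0.4360)² + (+1.0070)² = 4.4888
Variance = 4.4888 / 9 = 0.4988
SE* = √0.4988

SE* = 0.706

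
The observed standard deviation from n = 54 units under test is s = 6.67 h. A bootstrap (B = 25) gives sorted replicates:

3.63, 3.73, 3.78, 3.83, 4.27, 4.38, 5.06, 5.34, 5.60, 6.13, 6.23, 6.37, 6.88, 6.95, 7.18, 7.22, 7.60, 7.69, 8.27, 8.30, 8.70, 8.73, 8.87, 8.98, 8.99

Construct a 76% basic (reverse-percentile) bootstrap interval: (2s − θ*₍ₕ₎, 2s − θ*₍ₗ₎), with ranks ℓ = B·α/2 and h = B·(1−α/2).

Percentile endpoints at ranks 3 and 22: θ*₍3₎ = 3.78, θ*₍22₎ = 8.73.
Basic interval reflects these around s:
  lower = 2 × 6.67 − 8.73 = 4.61
  upper = 2 × 6.67 − 3.78 = 9.56

(4.61, 9.56)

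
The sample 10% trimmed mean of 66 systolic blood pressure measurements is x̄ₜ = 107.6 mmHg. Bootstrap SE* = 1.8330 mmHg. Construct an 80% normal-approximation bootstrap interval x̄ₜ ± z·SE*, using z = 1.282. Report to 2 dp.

Margin = 1.282 × 1.8330 = 2.350
Interval: 107.6 ± 2.350

(105.25, 109.95)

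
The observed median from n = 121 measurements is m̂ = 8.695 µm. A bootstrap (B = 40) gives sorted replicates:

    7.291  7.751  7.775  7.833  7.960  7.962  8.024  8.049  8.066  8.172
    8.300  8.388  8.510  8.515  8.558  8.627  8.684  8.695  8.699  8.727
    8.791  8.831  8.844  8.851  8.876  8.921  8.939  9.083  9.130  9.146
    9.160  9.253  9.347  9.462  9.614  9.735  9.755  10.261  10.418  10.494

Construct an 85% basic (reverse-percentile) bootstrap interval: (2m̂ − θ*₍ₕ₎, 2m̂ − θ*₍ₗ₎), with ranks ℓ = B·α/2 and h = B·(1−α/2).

Percentile endpoints at ranks 3 and 37: θ*₍3₎ = 7.775, θ*₍37₎ = 9.755.
Basic interval reflects these around m̂:
  lower = 2 × 8.695 − 9.755 = 7.635
  upper = 2 × 8.695 − 7.775 = 9.615

(7.635, 9.615)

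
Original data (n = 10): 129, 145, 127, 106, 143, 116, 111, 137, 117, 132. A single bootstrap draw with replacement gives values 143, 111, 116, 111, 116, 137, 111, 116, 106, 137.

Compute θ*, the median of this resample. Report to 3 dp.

Sorted: 106, 111, 111, 111, 116, 116, 116, 137, 137, 143
Median = average of the two middle values = 116.000

θ* = 116.000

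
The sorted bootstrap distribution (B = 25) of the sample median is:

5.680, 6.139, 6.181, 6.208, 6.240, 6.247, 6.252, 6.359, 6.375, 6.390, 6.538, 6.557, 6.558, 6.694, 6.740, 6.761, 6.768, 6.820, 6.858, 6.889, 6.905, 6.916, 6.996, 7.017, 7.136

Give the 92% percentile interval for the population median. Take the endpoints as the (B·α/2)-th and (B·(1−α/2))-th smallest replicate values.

α = 0.08; lower rank = 25 × 0.040 = 1; upper rank = 25 × 0.960 = 24.
The 1st smallest replicate is 5.680; the 24th is 7.017.

(5.680, 7.017)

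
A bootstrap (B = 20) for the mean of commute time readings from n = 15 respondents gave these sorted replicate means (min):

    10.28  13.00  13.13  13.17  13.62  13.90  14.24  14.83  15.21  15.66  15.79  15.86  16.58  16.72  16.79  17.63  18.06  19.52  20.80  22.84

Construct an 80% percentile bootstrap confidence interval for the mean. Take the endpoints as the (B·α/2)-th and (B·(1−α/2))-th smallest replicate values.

α = 0.20; lower rank = 20 × 0.100 = 2; upper rank = 20 × 0.900 = 18.
The 2nd smallest replicate is 13.00; the 18th is 19.52.

(13.00, 19.52)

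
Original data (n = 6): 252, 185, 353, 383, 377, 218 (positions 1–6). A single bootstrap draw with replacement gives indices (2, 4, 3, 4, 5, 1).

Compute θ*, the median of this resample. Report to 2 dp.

θ* = 365.00

Resample values: 185, 383, 353, 383, 377, 252.
Sorted: 185, 252, 353, 377, 383, 383
Median = average of the two middle values = 365.00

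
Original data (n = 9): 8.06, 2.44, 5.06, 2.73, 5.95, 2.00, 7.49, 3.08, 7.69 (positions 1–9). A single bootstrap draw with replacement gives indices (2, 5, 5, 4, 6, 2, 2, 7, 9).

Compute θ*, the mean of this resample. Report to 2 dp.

Resample values: 2.44, 5.95, 5.95, 2.73, 2.00, 2.44, 2.44, 7.49, 7.69.
Mean = (2.44 + 5.95 + 5.95 + 2.73 + 2.00 + 2.44 + 2.44 + 7.49 + 7.69) / 9 = 39.130 / 9 = 4.35

θ* = 4.35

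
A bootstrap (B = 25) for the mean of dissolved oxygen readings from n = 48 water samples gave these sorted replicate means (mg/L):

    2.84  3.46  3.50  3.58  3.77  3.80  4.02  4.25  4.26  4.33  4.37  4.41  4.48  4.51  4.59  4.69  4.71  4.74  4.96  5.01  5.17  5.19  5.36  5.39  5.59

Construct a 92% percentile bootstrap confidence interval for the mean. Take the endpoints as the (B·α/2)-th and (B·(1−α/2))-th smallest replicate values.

α = 0.08; lower rank = 25 × 0.040 = 1; upper rank = 25 × 0.960 = 24.
The 1st smallest replicate is 2.84; the 24th is 5.39.

(2.84, 5.39)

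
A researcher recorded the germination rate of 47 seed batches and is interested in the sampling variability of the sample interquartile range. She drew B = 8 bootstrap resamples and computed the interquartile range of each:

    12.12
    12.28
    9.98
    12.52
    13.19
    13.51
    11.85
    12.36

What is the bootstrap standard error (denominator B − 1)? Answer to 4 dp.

Bootstrap SE is the standard deviation of the 8 replicate interquartile ranges.
Mean of replicates: (12.12 + 12.28 + 9.98 + 12.52 + 13.19 + 13.51 + 11.85 + 12.36) / 8 = 97.81000 / 8 = 12.22625
Sum of squared deviations: (−0.10625)² + (+0.05375)² + (−2.24625)² + (+0.29375)² + (+0.96375)² + (+1.28375)² + (−0.37625)² + (+0.13375)² = 7.88239
Variance = 7.88239 / 7 = 1.12606
SE* = √1.12606

SE* = 1.0612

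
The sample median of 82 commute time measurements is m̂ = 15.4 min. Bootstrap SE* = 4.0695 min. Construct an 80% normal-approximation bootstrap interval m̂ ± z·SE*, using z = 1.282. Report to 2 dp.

(10.18, 20.62)

Margin = 1.282 × 4.0695 = 5.217
Interval: 15.4 ± 5.217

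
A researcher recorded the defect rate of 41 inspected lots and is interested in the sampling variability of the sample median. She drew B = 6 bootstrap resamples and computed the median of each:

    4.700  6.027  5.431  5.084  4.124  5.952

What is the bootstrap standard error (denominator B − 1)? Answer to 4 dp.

Bootstrap SE is the standard deviation of the 6 replicate medians.
Mean of replicates: (4.700 + 6.027 + 5.431 + 5.084 + 4.124 + 5.952) / 6 = 31.31800 / 6 = 5.21967
Sum of squared deviations: (−0.51967)² + (+0.80733)² + (+0.21133)² + (−0.13567)² + (−1.09567)² + (+0.73233)² = 2.72171
Variance = 2.72171 / 5 = 0.54434
SE* = √0.54434

SE* = 0.7378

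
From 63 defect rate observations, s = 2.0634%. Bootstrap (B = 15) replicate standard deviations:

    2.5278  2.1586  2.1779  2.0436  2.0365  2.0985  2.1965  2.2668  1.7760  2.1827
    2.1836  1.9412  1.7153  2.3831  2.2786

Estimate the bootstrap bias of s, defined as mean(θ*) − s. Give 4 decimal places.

bias = +0.0677

mean(θ*) = (2.5278 + 2.1586 + 2.1779 + 2.0436 + 2.0365 + 2.0985 + 2.1965 + 2.2668 + 1.7760 + 2.1827 + 2.1836 + 1.9412 + 1.7153 + 2.3831 + 2.2786) / 15 = 2.13111
bias = 2.13111 − 2.0634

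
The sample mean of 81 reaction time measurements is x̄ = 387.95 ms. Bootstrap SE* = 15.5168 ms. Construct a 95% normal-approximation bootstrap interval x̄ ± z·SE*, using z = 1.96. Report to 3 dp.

(357.537, 418.363)

Margin = 1.96 × 15.5168 = 30.4129
Interval: 387.95 ± 30.4129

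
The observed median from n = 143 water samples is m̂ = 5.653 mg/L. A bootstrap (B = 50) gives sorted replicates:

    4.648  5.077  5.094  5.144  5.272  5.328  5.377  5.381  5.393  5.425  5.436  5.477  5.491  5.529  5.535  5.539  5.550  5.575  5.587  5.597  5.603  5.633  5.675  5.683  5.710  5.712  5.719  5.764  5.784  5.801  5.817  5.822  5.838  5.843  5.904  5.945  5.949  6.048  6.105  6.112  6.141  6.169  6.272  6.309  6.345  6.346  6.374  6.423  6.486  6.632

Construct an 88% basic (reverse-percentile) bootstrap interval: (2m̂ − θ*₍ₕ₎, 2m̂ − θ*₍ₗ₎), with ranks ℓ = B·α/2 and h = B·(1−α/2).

Percentile endpoints at ranks 3 and 47: θ*₍3₎ = 5.094, θ*₍47₎ = 6.374.
Basic interval reflects these around m̂:
  lower = 2 × 5.653 − 6.374 = 4.932
  upper = 2 × 5.653 − 5.094 = 6.212

(4.932, 6.212)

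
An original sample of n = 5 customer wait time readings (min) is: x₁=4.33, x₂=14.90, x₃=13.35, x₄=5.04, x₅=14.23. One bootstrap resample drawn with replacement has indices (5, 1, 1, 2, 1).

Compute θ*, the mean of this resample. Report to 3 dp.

Resample values: 14.23, 4.33, 4.33, 14.90, 4.33.
Mean = (14.23 + 4.33 + 4.33 + 14.90 + 4.33) / 5 = 42.120 / 5 = 8.424

θ* = 8.424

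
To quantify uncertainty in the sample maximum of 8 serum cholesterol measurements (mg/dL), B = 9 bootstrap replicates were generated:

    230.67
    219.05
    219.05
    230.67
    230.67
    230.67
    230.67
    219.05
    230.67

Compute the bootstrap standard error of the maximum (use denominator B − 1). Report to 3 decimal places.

Bootstrap SE is the standard deviation of the 9 replicate maximums.
Mean of replicates: (230.67 + 219.05 + 219.05 + 230.67 + 230.67 + 230.67 + 230.67 + 219.05 + 230.67) / 9 = 2041.1700 / 9 = 226.7967
Sum of squared deviations: (+3.8733)² + (−7.7467)² + (−7.7467)² + (+3.8733)² + (+3.8733)² + (+3.8733)² + (+3.8733)² + (−7.7467)² + (+3.8733)² = 270.0488
Variance = 270.0488 / 8 = 33.7561
SE* = √33.7561

SE* = 5.810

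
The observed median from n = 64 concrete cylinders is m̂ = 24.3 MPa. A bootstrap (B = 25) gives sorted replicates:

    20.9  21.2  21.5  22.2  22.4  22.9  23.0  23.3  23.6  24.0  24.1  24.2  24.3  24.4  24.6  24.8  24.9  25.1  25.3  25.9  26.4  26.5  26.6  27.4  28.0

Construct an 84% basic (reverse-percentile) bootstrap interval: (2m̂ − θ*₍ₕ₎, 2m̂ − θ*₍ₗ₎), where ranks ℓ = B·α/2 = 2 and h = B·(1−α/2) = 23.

(22.0, 27.4)

Percentile endpoints at ranks 2 and 23: θ*₍2₎ = 21.2, θ*₍23₎ = 26.6.
Basic interval reflects these around m̂:
  lower = 2 × 24.3 − 26.6 = 22.0
  upper = 2 × 24.3 − 21.2 = 27.4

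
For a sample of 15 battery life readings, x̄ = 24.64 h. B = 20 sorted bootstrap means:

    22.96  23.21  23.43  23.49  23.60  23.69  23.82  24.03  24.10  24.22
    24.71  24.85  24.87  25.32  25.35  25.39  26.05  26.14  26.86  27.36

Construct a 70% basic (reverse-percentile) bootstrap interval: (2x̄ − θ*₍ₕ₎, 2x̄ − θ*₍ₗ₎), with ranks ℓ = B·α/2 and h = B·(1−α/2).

Percentile endpoints at ranks 3 and 17: θ*₍3₎ = 23.43, θ*₍17₎ = 26.05.
Basic interval reflects these around x̄:
  lower = 2 × 24.64 − 26.05 = 23.23
  upper = 2 × 24.64 − 23.43 = 25.85

(23.23, 25.85)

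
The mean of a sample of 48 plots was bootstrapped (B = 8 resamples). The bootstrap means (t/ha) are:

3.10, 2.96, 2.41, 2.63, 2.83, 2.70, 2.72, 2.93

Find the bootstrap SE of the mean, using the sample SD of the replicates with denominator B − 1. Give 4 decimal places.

Bootstrap SE is the standard deviation of the 8 replicate means.
Mean of replicates: (3.10 + 2.96 + 2.41 + 2.63 + 2.83 + 2.70 + 2.72 + 2.93) / 8 = 22.28000 / 8 = 2.78500
Sum of squared deviations: (+0.31500)² + (+0.17500)² + (−0.37500)² + (−0.15500)² + (+0.04500)² + (−0.08500)² + (−0.06500)² + (+0.14500)² = 0.32900
Variance = 0.32900 / 7 = 0.04700
SE* = √0.04700

SE* = 0.2168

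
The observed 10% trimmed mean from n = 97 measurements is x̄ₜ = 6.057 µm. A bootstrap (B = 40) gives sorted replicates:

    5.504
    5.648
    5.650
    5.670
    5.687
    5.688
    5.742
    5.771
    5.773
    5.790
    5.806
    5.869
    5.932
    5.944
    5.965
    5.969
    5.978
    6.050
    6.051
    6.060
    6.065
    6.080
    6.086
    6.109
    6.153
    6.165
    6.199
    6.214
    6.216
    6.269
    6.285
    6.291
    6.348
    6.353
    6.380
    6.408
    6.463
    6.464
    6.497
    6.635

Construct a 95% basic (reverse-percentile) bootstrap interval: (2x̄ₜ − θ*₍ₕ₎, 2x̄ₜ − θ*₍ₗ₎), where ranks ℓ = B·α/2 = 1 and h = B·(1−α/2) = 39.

Percentile endpoints at ranks 1 and 39: θ*₍1₎ = 5.504, θ*₍39₎ = 6.497.
Basic interval reflects these around x̄ₜ:
  lower = 2 × 6.057 − 6.497 = 5.617
  upper = 2 × 6.057 − 5.504 = 6.610

(5.617, 6.610)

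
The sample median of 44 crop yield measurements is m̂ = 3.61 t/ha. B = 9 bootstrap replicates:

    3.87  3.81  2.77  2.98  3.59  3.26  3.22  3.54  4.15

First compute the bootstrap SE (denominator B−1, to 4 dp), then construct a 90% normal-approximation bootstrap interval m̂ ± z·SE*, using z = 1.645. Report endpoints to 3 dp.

Mean of replicates = 3.4656; sum of squared deviations = 1.5938; SE* = √(1.5938/8) = 0.4463
Margin = 1.645 × 0.4463 = 0.7342
Interval: 3.61 ± 0.7342

(2.876, 4.344)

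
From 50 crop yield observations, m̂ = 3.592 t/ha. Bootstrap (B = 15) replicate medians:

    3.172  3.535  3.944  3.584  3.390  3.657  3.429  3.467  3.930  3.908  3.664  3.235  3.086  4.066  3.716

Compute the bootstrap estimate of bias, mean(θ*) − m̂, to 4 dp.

bias = −0.0065

mean(θ*) = (3.172 + 3.535 + 3.944 + 3.584 + 3.390 + 3.657 + 3.429 + 3.467 + 3.930 + 3.908 + 3.664 + 3.235 + 3.086 + 4.066 + 3.716) / 15 = 3.58553
bias = 3.58553 − 3.592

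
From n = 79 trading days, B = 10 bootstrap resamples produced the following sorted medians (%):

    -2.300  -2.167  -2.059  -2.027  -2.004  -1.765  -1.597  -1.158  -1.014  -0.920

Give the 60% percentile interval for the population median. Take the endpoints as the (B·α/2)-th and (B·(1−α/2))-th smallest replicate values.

(-2.167, -1.158)

α = 0.40; lower rank = 10 × 0.200 = 2; upper rank = 10 × 0.800 = 8.
The 2nd smallest replicate is -2.167; the 8th is -1.158.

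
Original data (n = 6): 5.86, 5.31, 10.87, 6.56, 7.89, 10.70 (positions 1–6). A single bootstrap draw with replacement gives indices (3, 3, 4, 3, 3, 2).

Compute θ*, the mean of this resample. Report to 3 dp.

θ* = 9.225

Resample values: 10.87, 10.87, 6.56, 10.87, 10.87, 5.31.
Mean = (10.87 + 10.87 + 6.56 + 10.87 + 10.87 + 5.31) / 6 = 55.350 / 6 = 9.225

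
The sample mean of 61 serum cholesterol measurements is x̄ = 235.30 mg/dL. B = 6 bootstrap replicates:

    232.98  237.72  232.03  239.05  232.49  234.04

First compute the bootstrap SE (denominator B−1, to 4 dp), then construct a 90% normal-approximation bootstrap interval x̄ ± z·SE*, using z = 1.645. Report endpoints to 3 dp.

Mean of replicates = 234.7183; sum of squared deviations = 43.4479; SE* = √(43.4479/5) = 2.9478
Margin = 1.645 × 2.9478 = 4.8491
Interval: 235.30 ± 4.8491

(230.451, 240.149)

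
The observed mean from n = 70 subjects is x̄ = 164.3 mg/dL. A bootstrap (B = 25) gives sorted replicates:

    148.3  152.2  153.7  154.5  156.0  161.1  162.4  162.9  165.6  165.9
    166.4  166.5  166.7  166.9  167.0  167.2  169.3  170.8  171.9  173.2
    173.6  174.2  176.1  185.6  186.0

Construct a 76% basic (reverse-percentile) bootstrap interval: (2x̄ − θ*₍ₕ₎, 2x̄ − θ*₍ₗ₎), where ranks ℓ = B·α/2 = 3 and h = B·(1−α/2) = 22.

(154.4, 174.9)

Percentile endpoints at ranks 3 and 22: θ*₍3₎ = 153.7, θ*₍22₎ = 174.2.
Basic interval reflects these around x̄:
  lower = 2 × 164.3 − 174.2 = 154.4
  upper = 2 × 164.3 − 153.7 = 174.9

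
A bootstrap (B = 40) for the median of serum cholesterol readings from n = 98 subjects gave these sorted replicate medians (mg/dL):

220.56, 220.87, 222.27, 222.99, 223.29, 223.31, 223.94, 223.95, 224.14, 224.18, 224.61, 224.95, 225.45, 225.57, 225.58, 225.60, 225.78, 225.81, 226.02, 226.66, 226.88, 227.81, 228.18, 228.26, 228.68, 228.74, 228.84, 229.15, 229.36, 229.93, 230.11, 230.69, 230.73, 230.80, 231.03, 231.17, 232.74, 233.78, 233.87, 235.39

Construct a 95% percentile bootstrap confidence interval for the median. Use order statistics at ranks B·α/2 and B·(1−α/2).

α = 0.05; lower rank = 40 × 0.025 = 1; upper rank = 40 × 0.975 = 39.
The 1st smallest replicate is 220.56; the 39th is 233.87.

(220.56, 233.87)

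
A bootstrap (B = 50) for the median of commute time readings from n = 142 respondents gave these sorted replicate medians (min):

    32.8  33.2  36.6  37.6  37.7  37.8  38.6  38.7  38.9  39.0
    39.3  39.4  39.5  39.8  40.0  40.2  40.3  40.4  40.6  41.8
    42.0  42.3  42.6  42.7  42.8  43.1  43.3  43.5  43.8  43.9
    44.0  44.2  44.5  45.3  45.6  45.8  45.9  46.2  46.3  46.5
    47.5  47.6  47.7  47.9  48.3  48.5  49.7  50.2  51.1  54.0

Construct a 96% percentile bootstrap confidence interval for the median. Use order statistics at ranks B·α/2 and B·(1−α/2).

(32.8, 51.1)

α = 0.04; lower rank = 50 × 0.020 = 1; upper rank = 50 × 0.980 = 49.
The 1st smallest replicate is 32.8; the 49th is 51.1.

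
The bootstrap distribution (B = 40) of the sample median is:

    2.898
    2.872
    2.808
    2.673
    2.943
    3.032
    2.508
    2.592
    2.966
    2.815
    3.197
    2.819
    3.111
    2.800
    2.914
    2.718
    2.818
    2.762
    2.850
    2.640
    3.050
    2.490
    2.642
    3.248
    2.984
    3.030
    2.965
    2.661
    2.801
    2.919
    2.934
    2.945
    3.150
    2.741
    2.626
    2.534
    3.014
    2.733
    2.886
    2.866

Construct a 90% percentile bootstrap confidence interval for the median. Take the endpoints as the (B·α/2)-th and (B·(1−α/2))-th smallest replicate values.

Sorted replicates: 2.490, 2.508, 2.534, 2.592, 2.626, 2.640, 2.642, 2.661, 2.673, 2.718, 2.733, 2.741, 2.762, 2.800, 2.801, 2.808, 2.815, 2.818, 2.819, 2.850, 2.866, 2.872, 2.886, 2.898, 2.914, 2.919, 2.934, 2.943, 2.945, 2.965, 2.966, 2.984, 3.014, 3.030, 3.032, 3.050, 3.111, 3.150, 3.197, 3.248
α = 0.10; lower rank = 40 × 0.050 = 2; upper rank = 40 × 0.950 = 38.
The 2nd smallest replicate is 2.508; the 38th is 3.150.

(2.508, 3.150)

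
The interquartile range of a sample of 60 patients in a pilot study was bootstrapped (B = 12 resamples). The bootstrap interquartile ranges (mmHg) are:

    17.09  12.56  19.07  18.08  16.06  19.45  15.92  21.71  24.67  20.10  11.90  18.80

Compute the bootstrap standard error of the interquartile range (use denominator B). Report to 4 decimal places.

SE* = 3.4430

Bootstrap SE is the standard deviation of the 12 replicate interquartile ranges.
Mean of replicates: (17.09 + 12.56 + 19.07 + 18.08 + 16.06 + 19.45 + 15.92 + 21.71 + 24.67 + 20.10 + 11.90 + 18.80) / 12 = 215.41000 / 12 = 17.95083
Sum of squared deviations: (−0.86083)² + (−5.39083)² + (+1.11917)² + (+0.12917)² + (−1.89083)² + (+1.49917)² + (−2.03083)² + (+3.75917)² + (+6.71917)² + (+2.14917)² + (−6.05083)² + (+0.84917)² = 142.24949
Variance = 142.24949 / 12 = 11.85412
SE* = √11.85412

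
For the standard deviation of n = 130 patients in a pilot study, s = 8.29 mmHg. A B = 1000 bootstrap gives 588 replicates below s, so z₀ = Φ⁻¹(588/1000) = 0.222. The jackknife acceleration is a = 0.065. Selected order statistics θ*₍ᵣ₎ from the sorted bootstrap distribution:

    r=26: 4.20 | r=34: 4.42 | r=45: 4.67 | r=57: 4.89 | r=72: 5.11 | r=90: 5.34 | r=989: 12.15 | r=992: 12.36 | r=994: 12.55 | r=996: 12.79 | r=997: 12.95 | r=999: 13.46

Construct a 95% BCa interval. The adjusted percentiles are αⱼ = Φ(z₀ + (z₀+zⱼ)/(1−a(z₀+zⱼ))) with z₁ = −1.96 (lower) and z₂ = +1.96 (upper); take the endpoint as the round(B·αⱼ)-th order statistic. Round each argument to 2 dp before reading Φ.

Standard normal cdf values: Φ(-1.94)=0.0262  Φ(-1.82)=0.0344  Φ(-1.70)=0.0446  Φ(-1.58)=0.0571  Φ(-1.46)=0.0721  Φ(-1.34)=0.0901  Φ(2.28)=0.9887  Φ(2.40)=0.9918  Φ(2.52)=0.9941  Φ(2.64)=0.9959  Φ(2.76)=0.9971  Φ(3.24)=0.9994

Lower: z₀ + z₁ = 0.222 + (-1.960) = -1.738; 1 − a(z₀+z₁) = 1 − (0.065)(-1.738) = 1.1130; argument = 0.222 + (-1.738)/1.1130 = -1.3396 → -1.34.
α₁ = Φ(-1.34) = 0.0901; rank = round(1000 × 0.0901) = 90; θ*₍90₎ = 5.34.
Upper: z₀ + z₂ = 2.182; 1 − a(z₀+z₂) = 0.8582; argument = 2.7646 → 2.76; α₂ = 0.9971; rank = 997; θ*₍997₎ = 12.95.

(5.34, 12.95)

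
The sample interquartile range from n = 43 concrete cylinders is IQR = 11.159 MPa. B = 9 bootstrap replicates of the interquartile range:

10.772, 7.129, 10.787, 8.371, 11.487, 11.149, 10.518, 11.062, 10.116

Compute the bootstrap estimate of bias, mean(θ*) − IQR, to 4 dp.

bias = −1.0044

mean(θ*) = (10.772 + 7.129 + 10.787 + 8.371 + 11.487 + 11.149 + 10.518 + 11.062 + 10.116) / 9 = 10.15456
bias = 10.15456 − 11.159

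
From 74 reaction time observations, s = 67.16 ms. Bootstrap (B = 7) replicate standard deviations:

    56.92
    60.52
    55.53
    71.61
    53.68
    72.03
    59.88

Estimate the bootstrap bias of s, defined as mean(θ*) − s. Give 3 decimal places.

mean(θ*) = (56.92 + 60.52 + 55.53 + 71.61 + 53.68 + 72.03 + 59.88) / 7 = 61.4529
bias = 61.4529 − 67.16

bias = −5.707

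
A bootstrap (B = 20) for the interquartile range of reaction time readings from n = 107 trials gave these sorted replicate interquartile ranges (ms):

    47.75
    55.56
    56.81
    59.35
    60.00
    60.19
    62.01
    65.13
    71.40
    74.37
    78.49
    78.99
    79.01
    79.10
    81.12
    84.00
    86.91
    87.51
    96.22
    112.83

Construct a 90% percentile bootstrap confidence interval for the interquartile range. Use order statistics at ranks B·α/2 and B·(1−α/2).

α = 0.10; lower rank = 20 × 0.050 = 1; upper rank = 20 × 0.950 = 19.
The 1st smallest replicate is 47.75; the 19th is 96.22.

(47.75, 96.22)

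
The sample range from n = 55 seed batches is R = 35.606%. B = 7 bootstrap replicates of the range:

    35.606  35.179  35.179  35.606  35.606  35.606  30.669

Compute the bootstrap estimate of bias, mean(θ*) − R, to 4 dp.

mean(θ*) = (35.606 + 35.179 + 35.179 + 35.606 + 35.606 + 35.606 + 30.669) / 7 = 34.77871
bias = 34.77871 − 35.606

bias = −0.8273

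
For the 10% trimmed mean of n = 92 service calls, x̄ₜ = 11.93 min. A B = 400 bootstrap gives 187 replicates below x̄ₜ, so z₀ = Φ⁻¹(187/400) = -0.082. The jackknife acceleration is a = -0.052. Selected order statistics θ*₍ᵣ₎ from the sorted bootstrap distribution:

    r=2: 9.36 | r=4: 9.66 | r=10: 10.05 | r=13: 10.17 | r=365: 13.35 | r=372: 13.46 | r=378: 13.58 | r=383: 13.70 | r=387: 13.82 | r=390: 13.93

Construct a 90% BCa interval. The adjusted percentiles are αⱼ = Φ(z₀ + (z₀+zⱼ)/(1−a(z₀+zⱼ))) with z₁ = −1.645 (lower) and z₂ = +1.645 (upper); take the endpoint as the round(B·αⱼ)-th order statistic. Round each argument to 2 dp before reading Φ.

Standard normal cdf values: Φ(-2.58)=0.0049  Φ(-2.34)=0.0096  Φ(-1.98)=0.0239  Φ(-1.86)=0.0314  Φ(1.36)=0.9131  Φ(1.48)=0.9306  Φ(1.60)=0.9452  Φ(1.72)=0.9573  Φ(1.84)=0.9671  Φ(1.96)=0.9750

(10.05, 13.35)

Lower: z₀ + z₁ = -0.082 + (-1.645) = -1.727; 1 − a(z₀+z₁) = 1 − (-0.052)(-1.727) = 0.9102; argument = -0.082 + (-1.727)/0.9102 = -1.9794 → -1.98.
α₁ = Φ(-1.98) = 0.0239; rank = round(400 × 0.0239) = 10; θ*₍10₎ = 10.05.
Upper: z₀ + z₂ = 1.563; 1 − a(z₀+z₂) = 1.0813; argument = 1.3635 → 1.36; α₂ = 0.9131; rank = 365; θ*₍365₎ = 13.35.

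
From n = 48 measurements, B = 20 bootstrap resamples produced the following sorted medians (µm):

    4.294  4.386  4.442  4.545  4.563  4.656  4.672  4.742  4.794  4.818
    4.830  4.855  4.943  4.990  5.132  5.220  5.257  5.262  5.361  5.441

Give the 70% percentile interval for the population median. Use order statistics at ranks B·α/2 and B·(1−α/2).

(4.442, 5.257)

α = 0.30; lower rank = 20 × 0.150 = 3; upper rank = 20 × 0.850 = 17.
The 3rd smallest replicate is 4.442; the 17th is 5.257.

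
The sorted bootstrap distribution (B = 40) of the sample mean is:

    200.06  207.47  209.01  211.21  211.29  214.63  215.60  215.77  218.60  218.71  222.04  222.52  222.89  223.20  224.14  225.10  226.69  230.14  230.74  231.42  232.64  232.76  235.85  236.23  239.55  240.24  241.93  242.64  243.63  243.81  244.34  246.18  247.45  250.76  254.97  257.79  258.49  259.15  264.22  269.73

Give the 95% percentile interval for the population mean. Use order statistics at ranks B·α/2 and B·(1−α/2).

(200.06, 264.22)

α = 0.05; lower rank = 40 × 0.025 = 1; upper rank = 40 × 0.975 = 39.
The 1st smallest replicate is 200.06; the 39th is 264.22.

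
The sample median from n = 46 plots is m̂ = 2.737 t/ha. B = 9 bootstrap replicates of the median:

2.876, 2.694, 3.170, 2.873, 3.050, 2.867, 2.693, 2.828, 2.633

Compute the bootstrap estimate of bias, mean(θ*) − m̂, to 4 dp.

mean(θ*) = (2.876 + 2.694 + 3.170 + 2.873 + 3.050 + 2.867 + 2.693 + 2.828 + 2.633) / 9 = 2.85378
bias = 2.85378 − 2.737

bias = +0.1168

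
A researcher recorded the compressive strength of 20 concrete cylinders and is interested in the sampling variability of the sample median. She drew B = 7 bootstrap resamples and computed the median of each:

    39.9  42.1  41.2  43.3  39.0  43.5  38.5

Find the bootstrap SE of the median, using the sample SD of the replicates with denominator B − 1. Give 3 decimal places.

Bootstrap SE is the standard deviation of the 7 replicate medians.
Mean of replicates: (39.9 + 42.1 + 41.2 + 43.3 + 39.0 + 43.5 + 38.5) / 7 = 287.5000 / 7 = 41.0714
Sum of squared deviations: (−1.1714)² + (+1.0286)² + (+0.1286)² + (+2.2286)² + (−2.0714)² + (+2.4286)² + (−2.5714)² = 24.2143
Variance = 24.2143 / 6 = 4.0357
SE* = √4.0357

SE* = 2.009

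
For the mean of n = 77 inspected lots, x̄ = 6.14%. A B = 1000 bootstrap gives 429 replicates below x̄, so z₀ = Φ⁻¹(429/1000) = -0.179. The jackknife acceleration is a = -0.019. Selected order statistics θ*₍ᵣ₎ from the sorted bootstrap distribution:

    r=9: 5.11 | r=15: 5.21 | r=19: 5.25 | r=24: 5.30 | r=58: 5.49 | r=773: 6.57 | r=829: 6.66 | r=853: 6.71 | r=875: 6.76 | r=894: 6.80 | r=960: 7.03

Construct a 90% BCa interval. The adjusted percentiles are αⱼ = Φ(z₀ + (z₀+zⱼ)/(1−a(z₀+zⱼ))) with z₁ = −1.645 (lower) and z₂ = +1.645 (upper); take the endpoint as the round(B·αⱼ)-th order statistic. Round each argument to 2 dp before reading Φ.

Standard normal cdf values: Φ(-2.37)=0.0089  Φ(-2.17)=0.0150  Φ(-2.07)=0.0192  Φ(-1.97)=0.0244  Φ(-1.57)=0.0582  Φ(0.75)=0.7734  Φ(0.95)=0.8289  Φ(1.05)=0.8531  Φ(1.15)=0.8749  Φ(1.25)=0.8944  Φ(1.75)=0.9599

Lower: z₀ + z₁ = -0.179 + (-1.645) = -1.824; 1 − a(z₀+z₁) = 1 − (-0.019)(-1.824) = 0.9653; argument = -0.179 + (-1.824)/0.9653 = -2.0685 → -2.07.
α₁ = Φ(-2.07) = 0.0192; rank = round(1000 × 0.0192) = 19; θ*₍19₎ = 5.25.
Upper: z₀ + z₂ = 1.466; 1 − a(z₀+z₂) = 1.0279; argument = 1.2473 → 1.25; α₂ = 0.8944; rank = 894; θ*₍894₎ = 6.80.

(5.25, 6.80)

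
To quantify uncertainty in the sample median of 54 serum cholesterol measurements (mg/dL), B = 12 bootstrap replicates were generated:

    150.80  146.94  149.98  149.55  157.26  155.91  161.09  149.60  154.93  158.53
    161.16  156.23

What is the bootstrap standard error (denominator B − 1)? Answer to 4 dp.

SE* = 4.8266

Bootstrap SE is the standard deviation of the 12 replicate medians.
Mean of replicates: (150.80 + 146.94 + 149.98 + 149.55 + 157.26 + 155.91 + 161.09 + 149.60 + 154.93 + 158.53 + 161.16 + 156.23) / 12 = 1851.98000 / 12 = 154.33167
Sum of squared deviations: (−3.53167)² + (−7.39167)² + (−4.35167)² + (−4.78167)² + (+2.92833)² + (+1.57833)² + (+6.75833)² + (−4.73167)² + (+0.59833)² + (+4.19833)² + (+6.82833)² + (+1.89833)² = 256.25457
Variance = 256.25457 / 11 = 23.29587
SE* = √23.29587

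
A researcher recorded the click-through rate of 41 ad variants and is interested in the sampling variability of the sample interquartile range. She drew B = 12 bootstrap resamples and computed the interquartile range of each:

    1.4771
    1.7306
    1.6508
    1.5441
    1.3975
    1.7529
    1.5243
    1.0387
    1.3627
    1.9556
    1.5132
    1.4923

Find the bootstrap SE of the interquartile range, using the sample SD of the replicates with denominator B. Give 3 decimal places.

SE* = 0.219

Bootstrap SE is the standard deviation of the 12 replicate interquartile ranges.
Mean of replicates: (1.4771 + 1.7306 + 1.6508 + 1.5441 + 1.3975 + 1.7529 + 1.5243 + 1.0387 + 1.3627 + 1.9556 + 1.5132 + 1.4923) / 12 = 18.43980 / 12 = 1.53665
Sum of squared deviations: (−0.05955)² + (+0.19395)² + (+0.11415)² + (+0.00745)² + (−0.13915)² + (+0.21625)² + (−0.01235)² + (−0.49795)² + (−0.17395)² + (+0.41895)² + (−0.02345)² + (−0.04435)² = 0.57678
Variance = 0.57678 / 12 = 0.04806
SE* = √0.04806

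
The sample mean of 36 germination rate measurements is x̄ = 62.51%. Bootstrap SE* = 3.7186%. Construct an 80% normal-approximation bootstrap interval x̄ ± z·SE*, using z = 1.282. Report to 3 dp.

(57.743, 67.277)

Margin = 1.282 × 3.7186 = 4.7672
Interval: 62.51 ± 4.7672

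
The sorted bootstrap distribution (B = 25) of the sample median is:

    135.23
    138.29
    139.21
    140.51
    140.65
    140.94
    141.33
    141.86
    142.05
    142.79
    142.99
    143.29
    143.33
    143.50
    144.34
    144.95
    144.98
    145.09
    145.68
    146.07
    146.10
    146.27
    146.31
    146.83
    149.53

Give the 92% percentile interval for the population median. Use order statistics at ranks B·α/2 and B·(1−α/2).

α = 0.08; lower rank = 25 × 0.040 = 1; upper rank = 25 × 0.960 = 24.
The 1st smallest replicate is 135.23; the 24th is 146.83.

(135.23, 146.83)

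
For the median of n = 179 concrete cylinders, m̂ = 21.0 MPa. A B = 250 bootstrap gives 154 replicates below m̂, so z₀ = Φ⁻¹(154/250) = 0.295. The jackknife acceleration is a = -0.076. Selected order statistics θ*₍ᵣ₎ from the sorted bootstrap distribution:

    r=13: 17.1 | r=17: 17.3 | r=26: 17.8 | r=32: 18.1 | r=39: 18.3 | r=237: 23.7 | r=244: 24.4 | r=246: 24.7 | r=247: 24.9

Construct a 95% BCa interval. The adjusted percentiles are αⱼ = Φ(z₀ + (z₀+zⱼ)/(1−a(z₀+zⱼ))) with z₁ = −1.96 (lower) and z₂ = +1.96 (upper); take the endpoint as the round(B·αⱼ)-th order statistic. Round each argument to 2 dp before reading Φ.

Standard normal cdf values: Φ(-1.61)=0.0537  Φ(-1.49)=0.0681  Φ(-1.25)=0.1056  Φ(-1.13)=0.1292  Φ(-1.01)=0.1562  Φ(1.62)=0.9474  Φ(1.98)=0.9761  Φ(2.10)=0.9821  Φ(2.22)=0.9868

(17.1, 24.9)

Lower: z₀ + z₁ = 0.295 + (-1.960) = -1.665; 1 − a(z₀+z₁) = 1 − (-0.076)(-1.665) = 0.8735; argument = 0.295 + (-1.665)/0.8735 = -1.6112 → -1.61.
α₁ = Φ(-1.61) = 0.0537; rank = round(250 × 0.0537) = 13; θ*₍13₎ = 17.1.
Upper: z₀ + z₂ = 2.255; 1 − a(z₀+z₂) = 1.1714; argument = 2.2201 → 2.22; α₂ = 0.9868; rank = 247; θ*₍247₎ = 24.9.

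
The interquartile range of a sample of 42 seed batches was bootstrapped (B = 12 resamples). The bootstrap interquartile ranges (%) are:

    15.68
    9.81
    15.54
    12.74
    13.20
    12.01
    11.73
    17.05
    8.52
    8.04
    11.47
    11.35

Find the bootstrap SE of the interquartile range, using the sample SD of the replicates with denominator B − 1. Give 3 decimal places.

SE* = 2.798

Bootstrap SE is the standard deviation of the 12 replicate interquartile ranges.
Mean of replicates: (15.68 + 9.81 + 15.54 + 12.74 + 13.20 + 12.01 + 11.73 + 17.05 + 8.52 + 8.04 + 11.47 + 11.35) / 12 = 147.1400 / 12 = 12.2617
Sum of squared deviations: (+3.4183)² + (−2.4517)² + (+3.2783)² + (+0.4783)² + (+0.9383)² + (−0.2517)² + (−0.5317)² + (+4.7883)² + (−3.7417)² + (−4.2217)² + (−0.7917)² + (−0.9117)² = 86.1070
Variance = 86.1070 / 11 = 7.8279
SE* = √7.8279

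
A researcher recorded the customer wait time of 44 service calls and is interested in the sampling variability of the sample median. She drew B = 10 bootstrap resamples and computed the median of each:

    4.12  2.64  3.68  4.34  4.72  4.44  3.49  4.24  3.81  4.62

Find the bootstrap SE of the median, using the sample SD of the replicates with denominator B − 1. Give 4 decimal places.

SE* = 0.6264

Bootstrap SE is the standard deviation of the 10 replicate medians.
Mean of replicates: (4.12 + 2.64 + 3.68 + 4.34 + 4.72 + 4.44 + 3.49 + 4.24 + 3.81 + 4.62) / 10 = 40.10000 / 10 = 4.01000
Sum of squared deviations: (+0.11000)² + (−1.37000)² + (−0.33000)² + (+0.33000)² + (+0.71000)² + (+0.43000)² + (−0.52000)² + (+0.23000)² + (−0.20000)² + (+0.61000)² = 3.53120
Variance = 3.53120 / 9 = 0.39236
SE* = √0.39236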